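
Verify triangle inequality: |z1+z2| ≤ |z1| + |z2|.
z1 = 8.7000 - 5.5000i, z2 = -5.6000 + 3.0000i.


|z1| = sqrt(8.7^2 + (-5.5)^2) = sqrt(105.94) = 10.2927
|z2| = sqrt((-5.6)^2 + 3^2) = sqrt(40.36) = 6.3530
z1+z2 = 3.1000 - 2.5000i
|z1+z2| = sqrt(15.86) = 3.9825
|z1|+|z2| = 10.2927 + 6.3530 = 16.6457

|z1+z2| = 3.9825 ≤ |z1|+|z2| = 16.6457 (verified)


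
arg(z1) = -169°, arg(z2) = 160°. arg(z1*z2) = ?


arg(z1*z2) = -169° + 160° = -9°
Normalized to (-180°, 180°]: -9°

-9°


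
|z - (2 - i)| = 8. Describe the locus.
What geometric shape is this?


|z - z0| = r is a circle with center z0 and radius r.
Center = (2, -1), radius = 8

Circle with center (2, -1) and radius 8


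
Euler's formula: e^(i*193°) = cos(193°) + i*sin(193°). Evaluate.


cos(193°) = -0.9744
sin(193°) = -0.2250

e^(i*193°) = -0.9744 - 0.2250i


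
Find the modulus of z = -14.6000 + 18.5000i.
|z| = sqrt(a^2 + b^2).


|z| = sqrt((-14.6)^2 + 18.5^2) = sqrt(213.16 + 342.25) = sqrt(555.41) = 23.5671

|z| = 23.5671


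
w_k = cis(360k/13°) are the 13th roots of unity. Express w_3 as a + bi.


Angle = 360*3/13 = 83.0769°
a = cos(83.0769°) = 0.1205
b = sin(83.0769°) = 0.9927

0.1205 + 0.9927i


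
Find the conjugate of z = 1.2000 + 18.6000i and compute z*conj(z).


z_bar = 1.2000 - 18.6000i
z*z_bar = 1.2^2 + 18.6^2 = 1.44 + 345.96 = 347.4

z_bar = 1.2000 - 18.6000i, z*z_bar = 347.4


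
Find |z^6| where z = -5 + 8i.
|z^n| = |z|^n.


|z| = sqrt(25+64) = sqrt(89) = 9.4340
|z^6| = |z|^6 = (sqrt(89))^6 = 89^3 = 704969

|z^6| = 704969


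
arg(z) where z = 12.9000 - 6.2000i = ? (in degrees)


Re = 12.9, Im = -6.2
arg = atan2(-6.2, 12.9) = -25.6699 degrees

arg(z) = -25.6699 degrees


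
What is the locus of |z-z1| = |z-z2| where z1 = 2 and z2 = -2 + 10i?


Equal distances means the locus is the perpendicular bisector of z1 and z2.
Midpoint = ((2+(-2))/2, (0+10)/2) = (0, 5.0000)

Perpendicular bisector through (0, 5.0000)


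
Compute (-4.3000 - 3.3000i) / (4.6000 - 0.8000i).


Conjugate of z2 = 4.6000 + 0.8000i
Numerator: (-4.3000 - 3.3000i)(4.6000 + 0.8000i) = -17.1400 - 18.6200i
Denominator: 4.6^2 + (-0.8)^2 = 21.8
Result = (-17.1400 - 18.6200i)/21.8

-0.7862 - 0.8541i


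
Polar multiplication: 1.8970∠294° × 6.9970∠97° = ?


r = 1.8970 * 6.9970 = 13.2733
theta = 294° + 97° = 391° = 31° (mod 360)

13.2733 cis(31°)


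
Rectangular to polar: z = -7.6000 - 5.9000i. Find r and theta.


r = sqrt(57.76+34.81) = sqrt(92.57) = 9.6213
theta = atan2(-5.9, -7.6) = -142.1772 degrees

r = 9.6213, theta = -142.1772 degrees


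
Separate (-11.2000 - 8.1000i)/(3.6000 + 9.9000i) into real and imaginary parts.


Multiply by conjugate: (-11.2000 - 8.1000i)(3.6000 - 9.9000i) / (3.6^2 + 9.9^2)
Numerator real = -11.2*3.6 - (8.1)*9.9 = -120.51
Numerator imag = -8.1*3.6 - (-11.2)*9.9 = 81.72
Denominator = 110.97
Re(z) = -120.51/110.97 = -1.0860
Im(z) = 81.72/110.97 = 0.7364

Re(z) = -1.0860, Im(z) = 0.7364


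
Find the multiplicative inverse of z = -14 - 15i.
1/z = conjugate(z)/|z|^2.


|z|^2 = 196+225 = 421
1/z = (-14 + 15i)/421

1/z = -0.0333 + 0.0356i


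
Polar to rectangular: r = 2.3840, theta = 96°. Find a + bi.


a = 2.3840*cos(96°) = 2.3840*(-0.10453) = -0.2492
b = 2.3840*sin(96°) = 2.3840*0.9945 = 2.3709

-0.2492 + 2.3709i


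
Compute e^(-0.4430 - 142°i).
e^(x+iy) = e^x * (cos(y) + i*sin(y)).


e^-0.4430 = 0.6421
cos(-142°) = -0.788
sin(-142°) = -0.6157
Real = 0.6421*(-0.788) = -0.5060
Imag = 0.6421*(-0.6157) = -0.3953

-0.5060 - 0.3953i


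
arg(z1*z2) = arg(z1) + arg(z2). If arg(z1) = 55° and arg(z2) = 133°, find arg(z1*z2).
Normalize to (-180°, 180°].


arg(z1*z2) = 55° + 133° = 188°
Normalized to (-180°, 180°]: -172°

-172°


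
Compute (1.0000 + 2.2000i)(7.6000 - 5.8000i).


Real = 1*7.6 - 2.2*(-5.8) = 7.6 - (-12.76) = 20.36
Imag = 1*(-5.8) + 7.6*2.2 = -5.8 + 16.72 = 10.92

20.3600 + 10.9200i


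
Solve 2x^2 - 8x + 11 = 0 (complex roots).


disc = (-8)^2 - 4*2*11 = 64 - 88 = -24
sqrt(|disc|) = sqrt(24) = 4.8990
Real part = 8/(2*2) = 2.0000
Imag part = 4.8990/(2*2) = 1.2247

2.0000 ± 1.2247i


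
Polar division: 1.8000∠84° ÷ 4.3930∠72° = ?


r = 1.8000 / 4.3930 = 0.4097
theta = 84° - 72° = 12° = 12° (mod 360)

0.4097 cis(12°)


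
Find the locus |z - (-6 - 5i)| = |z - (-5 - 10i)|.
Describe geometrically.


Equal distances means the locus is the perpendicular bisector of z1 and z2.
Midpoint = ((-6+(-5))/2, (-5+(-10))/2) = (-5.5000, -7.5000)

Perpendicular bisector through (-5.5000, -7.5000)


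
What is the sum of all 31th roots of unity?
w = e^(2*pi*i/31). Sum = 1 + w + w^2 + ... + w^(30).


The sum of all 31th roots of unity is 0.
Geometric series: (1 - w^31)/(1 - w) = (1-1)/(1-w) = 0 since w^31 = 1, w ≠ 1.
Alternatively: coefficient of z^30 in z^31 - 1 is 0.

0


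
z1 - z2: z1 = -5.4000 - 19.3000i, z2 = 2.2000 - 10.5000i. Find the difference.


Real: -5.4 - 2.2 = -7.6
Imag: -19.3 + 10.5 = -8.8

-7.6000 - 8.8000i


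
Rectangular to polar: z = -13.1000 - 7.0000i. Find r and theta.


r = sqrt(171.61+49) = sqrt(220.61) = 14.8529
theta = atan2(-7, -13.1) = -151.8821 degrees

r = 14.8529, theta = -151.8821 degrees


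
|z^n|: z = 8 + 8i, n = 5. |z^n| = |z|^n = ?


|z| = sqrt(64+64) = sqrt(128) = 11.3137
|z^5| = |z|^5 = (sqrt(128))^5 = 128^2 * sqrt(128) = 16384*sqrt(128)

|z^5| = 16384*sqrt(128) ≈ 185363.8000


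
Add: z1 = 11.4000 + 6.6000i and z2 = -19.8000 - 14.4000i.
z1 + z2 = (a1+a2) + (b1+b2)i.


Real: 11.4 - 19.8 = -8.4
Imag: 6.6 - 14.4 = -7.8

-8.4000 - 7.8000i


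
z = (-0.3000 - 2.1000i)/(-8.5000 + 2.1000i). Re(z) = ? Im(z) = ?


Multiply by conjugate: (-0.3000 - 2.1000i)(-8.5000 - 2.1000i) / ((-8.5)^2 + 2.1^2)
Numerator real = -0.3*(-8.5) - (2.1)*2.1 = -1.86
Numerator imag = -2.1*(-8.5) - (-0.3)*2.1 = 18.48
Denominator = 76.66
Re(z) = -1.86/76.66 = -0.0243
Im(z) = 18.48/76.66 = 0.2411

Re(z) = -0.0243, Im(z) = 0.2411


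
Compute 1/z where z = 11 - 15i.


|z|^2 = 121+225 = 346
1/z = (11 + 15i)/346

1/z = 0.0318 + 0.0434i


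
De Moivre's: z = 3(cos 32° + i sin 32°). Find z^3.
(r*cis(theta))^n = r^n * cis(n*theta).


r^3 = 3^3 = 27
n*theta = 3*32° = 96° = 96° (mod 360)
a = 27*cos(96°) = -2.8223
b = 27*sin(96°) = 26.8521

27 cis(96°) = -2.8223 + 26.8521i


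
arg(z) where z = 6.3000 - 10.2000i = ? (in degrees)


Re = 6.3, Im = -10.2
arg = atan2(-10.2, 6.3) = -58.2986 degrees

arg(z) = -58.2986 degrees


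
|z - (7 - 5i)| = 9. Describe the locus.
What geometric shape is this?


|z - z0| = r is a circle with center z0 and radius r.
Center = (7, -5), radius = 9

Circle with center (7, -5) and radius 9


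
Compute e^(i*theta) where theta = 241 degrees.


cos(241°) = -0.4848
sin(241°) = -0.8746

e^(i*241°) = -0.4848 - 0.8746i


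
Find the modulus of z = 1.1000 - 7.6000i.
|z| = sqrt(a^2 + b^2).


|z| = sqrt(1.1^2 + (-7.6)^2) = sqrt(1.21 + 57.76) = sqrt(58.97) = 7.6792

|z| = 7.6792


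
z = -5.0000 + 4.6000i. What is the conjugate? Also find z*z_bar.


z_bar = -5.0000 - 4.6000i
z*z_bar = (-5)^2 + 4.6^2 = 25 + 21.16 = 46.16

z_bar = -5.0000 - 4.6000i, z*z_bar = 46.16


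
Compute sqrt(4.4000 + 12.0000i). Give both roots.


|z| = sqrt(19.36+144) = 12.7812
sqrt((|z|+a)/2) = sqrt((12.7812+4.4)/2) = sqrt(8.5906) = 2.9310
sqrt((|z|-a)/2) = sqrt((12.7812-4.4)/2) = sqrt(4.1906) = 2.0471

±(2.9310 + 2.0471i) i.e. 2.9310 + 2.0471i and -2.9310 - 2.0471i


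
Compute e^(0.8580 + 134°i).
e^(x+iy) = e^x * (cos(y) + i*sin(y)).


e^0.8580 = 2.3584
cos(134°) = -0.69466
sin(134°) = 0.71934
Real = 2.3584*(-0.69466) = -1.6383
Imag = 2.3584*0.71934 = 1.6965

-1.6383 + 1.6965i


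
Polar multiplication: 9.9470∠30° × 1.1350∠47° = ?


r = 9.9470 * 1.1350 = 11.2898
theta = 30° + 47° = 77° = 77° (mod 360)

11.2898 cis(77°)


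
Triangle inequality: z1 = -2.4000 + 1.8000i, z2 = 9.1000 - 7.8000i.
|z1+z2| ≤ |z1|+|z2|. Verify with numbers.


|z1| = sqrt((-2.4)^2 + 1.8^2) = sqrt(9) = 3.0000
|z2| = sqrt(9.1^2 + (-7.8)^2) = sqrt(143.65) = 11.9854
z1+z2 = 6.7000 - 6.0000i
|z1+z2| = sqrt(80.89) = 8.9939
|z1|+|z2| = 3.0000 + 11.9854 = 14.9854

|z1+z2| = 8.9939 ≤ |z1|+|z2| = 14.9854 (verified)


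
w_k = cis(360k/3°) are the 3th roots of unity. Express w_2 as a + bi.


Angle = 360*2/3 = 240°
a = cos(240°) = -0.5000
b = sin(240°) = -0.8660

-0.5000 - 0.8660i


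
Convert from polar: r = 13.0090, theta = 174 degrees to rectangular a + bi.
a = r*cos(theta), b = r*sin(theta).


a = 13.0090*cos(174°) = 13.0090*(-0.99452) = -12.9377
b = 13.0090*sin(174°) = 13.0090*0.10453 = 1.3598

-12.9377 + 1.3598i


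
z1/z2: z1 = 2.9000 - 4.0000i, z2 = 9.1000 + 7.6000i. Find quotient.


Conjugate of z2 = 9.1000 - 7.6000i
Numerator: (2.9000 - 4.0000i)(9.1000 - 7.6000i) = -4.0100 - 58.4400i
Denominator: 9.1^2 + 7.6^2 = 140.57
Result = (-4.0100 - 58.4400i)/140.57

-0.0285 - 0.4157i


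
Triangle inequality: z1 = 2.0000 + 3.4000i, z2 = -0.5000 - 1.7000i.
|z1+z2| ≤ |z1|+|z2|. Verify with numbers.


|z1| = sqrt(2^2 + 3.4^2) = sqrt(15.56) = 3.9446
|z2| = sqrt((-0.5)^2 + (-1.7)^2) = sqrt(3.14) = 1.7720
z1+z2 = 1.5000 + 1.7000i
|z1+z2| = sqrt(5.14) = 2.2672
|z1|+|z2| = 3.9446 + 1.7720 = 5.7166

|z1+z2| = 2.2672 ≤ |z1|+|z2| = 5.7166 (verified)


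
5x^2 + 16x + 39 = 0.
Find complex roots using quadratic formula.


disc = 16^2 - 4*5*39 = 256 - 780 = -524
sqrt(|disc|) = sqrt(524) = 22.8910
Real part = -16/(2*5) = -1.6000
Imag part = 22.8910/(2*5) = 2.2891

-1.6000 ± 2.2891i


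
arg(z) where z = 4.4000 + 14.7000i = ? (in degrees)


Re = 4.4, Im = 14.7
arg = atan2(14.7, 4.4) = 73.3365 degrees

arg(z) = 73.3365 degrees


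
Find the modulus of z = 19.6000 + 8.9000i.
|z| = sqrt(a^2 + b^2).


|z| = sqrt(19.6^2 + 8.9^2) = sqrt(384.16 + 79.21) = sqrt(463.37) = 21.5260

|z| = 21.5260


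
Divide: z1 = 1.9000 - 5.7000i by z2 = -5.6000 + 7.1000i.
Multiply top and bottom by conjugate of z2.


Conjugate of z2 = -5.6000 - 7.1000i
Numerator: (1.9000 - 5.7000i)(-5.6000 - 7.1000i) = -51.1100 + 18.4300i
Denominator: (-5.6)^2 + 7.1^2 = 81.77
Result = (-51.1100 + 18.4300i)/81.77

-0.6250 + 0.2254i


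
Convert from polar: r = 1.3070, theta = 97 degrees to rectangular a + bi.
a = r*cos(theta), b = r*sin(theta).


a = 1.3070*cos(97°) = 1.3070*(-0.1219) = -0.1593
b = 1.3070*sin(97°) = 1.3070*0.99255 = 1.2973

-0.1593 + 1.2973i


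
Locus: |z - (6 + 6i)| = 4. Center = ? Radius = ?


|z - z0| = r is a circle with center z0 and radius r.
Center = (6, 6), radius = 4

Circle with center (6, 6) and radius 4


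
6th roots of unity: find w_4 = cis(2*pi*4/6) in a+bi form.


Angle = 360*4/6 = 240°
a = cos(240°) = -0.5000
b = sin(240°) = -0.8660

-0.5000 - 0.8660i


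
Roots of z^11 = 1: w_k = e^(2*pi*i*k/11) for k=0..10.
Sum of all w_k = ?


The sum of all 11th roots of unity is 0.
Geometric series: (1 - w^11)/(1 - w) = (1-1)/(1-w) = 0 since w^11 = 1, w ≠ 1.
Alternatively: coefficient of z^10 in z^11 - 1 is 0.

0


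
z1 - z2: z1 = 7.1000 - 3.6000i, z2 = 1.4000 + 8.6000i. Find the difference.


Real: 7.1 - 1.4 = 5.7
Imag: -3.6 - 8.6 = -12.2

5.7000 - 12.2000i


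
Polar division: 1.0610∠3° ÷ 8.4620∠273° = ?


r = 1.0610 / 8.4620 = 0.1254
theta = 3° - 273° = -270° = 90° (mod 360)

0.1254 cis(90°)


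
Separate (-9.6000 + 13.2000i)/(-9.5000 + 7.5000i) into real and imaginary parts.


Multiply by conjugate: (-9.6000 + 13.2000i)(-9.5000 - 7.5000i) / ((-9.5)^2 + 7.5^2)
Numerator real = -9.6*(-9.5) + 13.2*7.5 = 190.2
Numerator imag = 13.2*(-9.5) - (-9.6)*7.5 = -53.4
Denominator = 146.5
Re(z) = 190.2/146.5 = 1.2983
Im(z) = -53.4/146.5 = -0.3645

Re(z) = 1.2983, Im(z) = -0.3645


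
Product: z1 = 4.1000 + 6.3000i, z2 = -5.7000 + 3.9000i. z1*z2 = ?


Real = 4.1*(-5.7) - 6.3*3.9 = -23.37 - 24.57 = -47.94
Imag = 4.1*3.9 - (5.7)*6.3 = 15.99 - (35.91) = -19.92

-47.9400 - 19.9200i


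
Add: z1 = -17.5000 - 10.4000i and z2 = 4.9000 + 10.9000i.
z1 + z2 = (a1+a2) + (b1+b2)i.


Real: -17.5 + 4.9 = -12.6
Imag: -10.4 + 10.9 = 0.5

-12.6000 + 0.5000i


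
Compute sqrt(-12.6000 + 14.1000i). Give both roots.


|z| = sqrt(158.76+198.81) = 18.9095
sqrt((|z|+a)/2) = sqrt((18.9095+(-12.6))/2) = sqrt(3.1548) = 1.7762
sqrt((|z|-a)/2) = sqrt((18.9095-(-12.6))/2) = sqrt(15.7548) = 3.9692

±(1.7762 + 3.9692i) i.e. 1.7762 + 3.9692i and -1.7762 - 3.9692i


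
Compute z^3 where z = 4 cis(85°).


r^3 = 4^3 = 64
n*theta = 3*85° = 255° = 255° (mod 360)
a = 64*cos(255°) = -16.5644
b = 64*sin(255°) = -61.8193

64 cis(255°) = -16.5644 - 61.8193i


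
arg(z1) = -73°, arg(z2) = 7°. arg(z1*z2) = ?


arg(z1*z2) = -73° + 7° = -66°
Normalized to (-180°, 180°]: -66°

-66°


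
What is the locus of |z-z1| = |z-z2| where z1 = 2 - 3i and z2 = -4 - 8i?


Equal distances means the locus is the perpendicular bisector of z1 and z2.
Midpoint = ((2+(-4))/2, (-3+(-8))/2) = (-1.0000, -5.5000)

Perpendicular bisector through (-1.0000, -5.5000)


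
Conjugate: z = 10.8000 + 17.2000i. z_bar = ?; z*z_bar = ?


z_bar = 10.8000 - 17.2000i
z*z_bar = 10.8^2 + 17.2^2 = 116.64 + 295.84 = 412.48

z_bar = 10.8000 - 17.2000i, z*z_bar = 412.48


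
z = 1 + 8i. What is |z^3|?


|z| = sqrt(1+64) = sqrt(65) = 8.0623
|z^3| = |z|^3 = (sqrt(65))^3 = 65*sqrt(65)

|z^3| = 65*sqrt(65) ≈ 524.0468


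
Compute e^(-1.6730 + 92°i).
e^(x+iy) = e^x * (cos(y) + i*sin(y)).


e^-1.6730 = 0.1877
cos(92°) = -0.0349
sin(92°) = 0.9994
Real = 0.1877*(-0.0349) = -0.0066
Imag = 0.1877*0.9994 = 0.1876

-0.0066 + 0.1876i


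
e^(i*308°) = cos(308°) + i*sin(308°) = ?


cos(308°) = 0.6157
sin(308°) = -0.7880

e^(i*308°) = 0.6157 - 0.7880i


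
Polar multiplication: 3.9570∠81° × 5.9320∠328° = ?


r = 3.9570 * 5.9320 = 23.4729
theta = 81° + 328° = 409° = 49° (mod 360)

23.4729 cis(49°)


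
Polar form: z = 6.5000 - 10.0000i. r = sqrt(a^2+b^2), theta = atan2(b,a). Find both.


r = sqrt(42.25+100) = sqrt(142.25) = 11.9269
theta = atan2(-10, 6.5) = -56.9761 degrees

r = 11.9269, theta = -56.9761 degrees


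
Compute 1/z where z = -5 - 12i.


|z|^2 = 25+144 = 169
1/z = (-5 + 12i)/169

1/z = -0.0296 + 0.0710i


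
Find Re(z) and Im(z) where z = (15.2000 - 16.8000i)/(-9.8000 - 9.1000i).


Multiply by conjugate: (15.2000 - 16.8000i)(-9.8000 + 9.1000i) / ((-9.8)^2 + (-9.1)^2)
Numerator real = 15.2*(-9.8) - (16.8)*(-9.1) = 3.92
Numerator imag = -16.8*(-9.8) - 15.2*(-9.1) = 302.96
Denominator = 178.85
Re(z) = 3.92/178.85 = 0.0219
Im(z) = 302.96/178.85 = 1.6939

Re(z) = 0.0219, Im(z) = 1.6939


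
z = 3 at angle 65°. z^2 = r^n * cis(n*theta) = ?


r^2 = 3^2 = 9
n*theta = 2*65° = 130° = 130° (mod 360)
a = 9*cos(130°) = -5.7851
b = 9*sin(130°) = 6.8944

9 cis(130°) = -5.7851 + 6.8944i


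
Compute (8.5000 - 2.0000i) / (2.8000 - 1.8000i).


Conjugate of z2 = 2.8000 + 1.8000i
Numerator: (8.5000 - 2.0000i)(2.8000 + 1.8000i) = 27.4000 + 9.7000i
Denominator: 2.8^2 + (-1.8)^2 = 11.08
Result = (27.4000 + 9.7000i)/11.08

2.4729 + 0.8755i


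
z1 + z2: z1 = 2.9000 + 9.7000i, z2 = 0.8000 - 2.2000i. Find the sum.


Real: 2.9 + 0.8 = 3.7
Imag: 9.7 - 2.2 = 7.5

3.7000 + 7.5000i


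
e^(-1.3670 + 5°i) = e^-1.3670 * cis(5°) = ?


e^-1.3670 = 0.2549
cos(5°) = 0.9962
sin(5°) = 0.0872
Real = 0.2549*0.9962 = 0.2539
Imag = 0.2549*0.0872 = 0.0222

0.2539 + 0.0222i


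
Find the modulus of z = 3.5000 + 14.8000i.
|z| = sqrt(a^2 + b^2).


|z| = sqrt(3.5^2 + 14.8^2) = sqrt(12.25 + 219.04) = sqrt(231.29) = 15.2082

|z| = 15.2082


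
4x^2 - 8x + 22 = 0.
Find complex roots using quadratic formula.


disc = (-8)^2 - 4*4*22 = 64 - 352 = -288
sqrt(|disc|) = sqrt(288) = 16.9706
Real part = 8/(2*4) = 1.0000
Imag part = 16.9706/(2*4) = 2.1213

1.0000 ± 2.1213i


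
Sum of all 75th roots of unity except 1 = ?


With w = e^(2*pi*i/75), all 75 of the 75th roots of unity w^0 = 1, w, ..., w^(74) sum to 0: 1 + w + ... + w^(74) = (1 - w^75)/(1 - w) = 0 since w^75 = 1, w ≠ 1.
Removing the root 1: w + w^2 + ... + w^(74) = 0 - 1 = -1

Sum = -1


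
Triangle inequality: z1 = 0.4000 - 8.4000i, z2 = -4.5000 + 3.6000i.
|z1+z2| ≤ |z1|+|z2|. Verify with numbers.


|z1| = sqrt(0.4^2 + (-8.4)^2) = sqrt(70.72) = 8.4095
|z2| = sqrt((-4.5)^2 + 3.6^2) = sqrt(33.21) = 5.7628
z1+z2 = -4.1000 - 4.8000i
|z1+z2| = sqrt(39.85) = 6.3127
|z1|+|z2| = 8.4095 + 5.7628 = 14.1723

|z1+z2| = 6.3127 ≤ |z1|+|z2| = 14.1723 (verified)


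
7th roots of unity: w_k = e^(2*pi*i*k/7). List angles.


The 7th roots of unity are cis(360k/7°) for k=0..6
Angle step = 360/7 = 51.4286°
Primitive root: cis(51.4286°)
Primitive root = 0.6235 + 0.7818i

7 roots at angles: 0°, 51.4286°, 102.8571°, 154.2857°, 205.7143°, 257.1429°, 308.5714°


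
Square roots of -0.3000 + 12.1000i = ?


|z| = sqrt(0.09+146.41) = 12.1037
sqrt((|z|+a)/2) = sqrt((12.1037+(-0.3))/2) = sqrt(5.9019) = 2.4294
sqrt((|z|-a)/2) = sqrt((12.1037-(-0.3))/2) = sqrt(6.2019) = 2.4904

±(2.4294 + 2.4904i) i.e. 2.4294 + 2.4904i and -2.4294 - 2.4904i


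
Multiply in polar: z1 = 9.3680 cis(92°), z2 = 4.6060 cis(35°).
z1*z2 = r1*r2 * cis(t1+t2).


r = 9.3680 * 4.6060 = 43.1490
theta = 92° + 35° = 127° = 127° (mod 360)

43.1490 cis(127°)


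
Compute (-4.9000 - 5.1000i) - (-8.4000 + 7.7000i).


Real: -4.9 + 8.4 = 3.5
Imag: -5.1 - 7.7 = -12.8

3.5000 - 12.8000i


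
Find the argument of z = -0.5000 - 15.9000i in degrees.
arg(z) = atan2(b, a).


Re = -0.5, Im = -15.9
arg = atan2(-15.9, -0.5) = -91.8012 degrees

arg(z) = -91.8012 degrees


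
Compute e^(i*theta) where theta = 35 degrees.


cos(35°) = 0.8192
sin(35°) = 0.5736

e^(i*35°) = 0.8192 + 0.5736i


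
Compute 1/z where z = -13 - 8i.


|z|^2 = 169+64 = 233
1/z = (-13 + 8i)/233

1/z = -0.0558 + 0.0343i


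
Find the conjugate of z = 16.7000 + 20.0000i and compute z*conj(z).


z_bar = 16.7000 - 20.0000i
z*z_bar = 16.7^2 + 20^2 = 278.89 + 400 = 678.89

z_bar = 16.7000 - 20.0000i, z*z_bar = 678.89


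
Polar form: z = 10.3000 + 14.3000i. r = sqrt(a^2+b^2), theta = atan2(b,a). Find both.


r = sqrt(106.09+204.49) = sqrt(310.58) = 17.6233
theta = atan2(14.3, 10.3) = 54.2356 degrees

r = 17.6233, theta = 54.2356 degrees


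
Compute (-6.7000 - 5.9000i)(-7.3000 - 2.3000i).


Real = -6.7*(-7.3) - (-5.9)*(-2.3) = 48.91 - 13.57 = 35.34
Imag = -6.7*(-2.3) - (7.3)*(-5.9) = 15.41 + 43.07 = 58.48

35.3400 + 58.4800i


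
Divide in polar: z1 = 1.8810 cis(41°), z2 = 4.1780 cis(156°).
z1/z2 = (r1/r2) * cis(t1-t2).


r = 1.8810 / 4.1780 = 0.4502
theta = 41° - 156° = -115° = 245° (mod 360)

0.4502 cis(245°)


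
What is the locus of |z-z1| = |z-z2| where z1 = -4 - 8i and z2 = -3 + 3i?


Equal distances means the locus is the perpendicular bisector of z1 and z2.
Midpoint = ((-4+(-3))/2, (-8+3)/2) = (-3.5000, -2.5000)

Perpendicular bisector through (-3.5000, -2.5000)


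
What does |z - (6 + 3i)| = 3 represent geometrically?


|z - z0| = r is a circle with center z0 and radius r.
Center = (6, 3), radius = 3

Circle with center (6, 3) and radius 3


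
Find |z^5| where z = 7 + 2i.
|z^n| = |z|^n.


|z| = sqrt(49+4) = sqrt(53) = 7.2801
|z^5| = |z|^5 = (sqrt(53))^5 = 53^2 * sqrt(53) = 2809*sqrt(53)

|z^5| = 2809*sqrt(53) ≈ 20449.8287


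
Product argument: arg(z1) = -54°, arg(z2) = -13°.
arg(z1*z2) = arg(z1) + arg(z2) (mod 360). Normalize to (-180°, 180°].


arg(z1*z2) = -54° - 13° = -67°
Normalized to (-180°, 180°]: -67°

-67°


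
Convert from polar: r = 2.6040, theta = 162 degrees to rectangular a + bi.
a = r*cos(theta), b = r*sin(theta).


a = 2.6040*cos(162°) = 2.6040*(-0.95106) = -2.4766
b = 2.6040*sin(162°) = 2.6040*0.30902 = 0.8047

-2.4766 + 0.8047i


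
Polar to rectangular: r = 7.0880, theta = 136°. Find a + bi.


a = 7.0880*cos(136°) = 7.0880*(-0.71934) = -5.0987
b = 7.0880*sin(136°) = 7.0880*0.694658 = 4.9237

-5.0987 + 4.9237i


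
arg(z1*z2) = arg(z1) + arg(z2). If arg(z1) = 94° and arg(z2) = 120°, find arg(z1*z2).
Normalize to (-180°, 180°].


arg(z1*z2) = 94° + 120° = 214°
Normalized to (-180°, 180°]: -146°

-146°


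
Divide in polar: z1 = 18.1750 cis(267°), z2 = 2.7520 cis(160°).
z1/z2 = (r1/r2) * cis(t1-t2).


r = 18.1750 / 2.7520 = 6.6043
theta = 267° - 160° = 107° = 107° (mod 360)

6.6043 cis(107°)


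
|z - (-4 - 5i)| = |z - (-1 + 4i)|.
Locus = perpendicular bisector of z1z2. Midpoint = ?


Equal distances means the locus is the perpendicular bisector of z1 and z2.
Midpoint = ((-4+(-1))/2, (-5+4)/2) = (-2.5000, -0.5000)

Perpendicular bisector through (-2.5000, -0.5000)


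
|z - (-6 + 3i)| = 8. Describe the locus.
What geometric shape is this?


|z - z0| = r is a circle with center z0 and radius r.
Center = (-6, 3), radius = 8

Circle with center (-6, 3) and radius 8


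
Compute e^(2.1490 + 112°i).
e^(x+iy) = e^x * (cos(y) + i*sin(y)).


e^2.1490 = 8.5763
cos(112°) = -0.3746
sin(112°) = 0.92718
Real = 8.5763*(-0.3746) = -3.2127
Imag = 8.5763*0.92718 = 7.9518

-3.2127 + 7.9518i


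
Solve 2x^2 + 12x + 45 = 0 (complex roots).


disc = 12^2 - 4*2*45 = 144 - 360 = -216
sqrt(|disc|) = sqrt(216) = 14.6969
Real part = -12/(2*2) = -3.0000
Imag part = 14.6969/(2*2) = 3.6742

-3.0000 ± 3.6742i


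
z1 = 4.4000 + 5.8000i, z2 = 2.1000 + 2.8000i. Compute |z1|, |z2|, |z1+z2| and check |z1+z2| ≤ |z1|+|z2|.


|z1| = sqrt(4.4^2 + 5.8^2) = sqrt(53) = 7.2801
|z2| = sqrt(2.1^2 + 2.8^2) = sqrt(12.25) = 3.5000
z1+z2 = 6.5000 + 8.6000i
|z1+z2| = sqrt(116.21) = 10.7801
|z1|+|z2| = 7.2801 + 3.5000 = 10.7801

|z1+z2| = 10.7801 ≤ |z1|+|z2| = 10.7801 (verified)


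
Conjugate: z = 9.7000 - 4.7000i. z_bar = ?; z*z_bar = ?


z_bar = 9.7000 + 4.7000i
z*z_bar = 9.7^2 + (-4.7)^2 = 94.09 + 22.09 = 116.18

z_bar = 9.7000 + 4.7000i, z*z_bar = 116.18


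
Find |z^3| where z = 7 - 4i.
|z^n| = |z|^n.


|z| = sqrt(49+16) = sqrt(65) = 8.0623
|z^3| = |z|^3 = (sqrt(65))^3 = 65*sqrt(65)

|z^3| = 65*sqrt(65) ≈ 524.0468


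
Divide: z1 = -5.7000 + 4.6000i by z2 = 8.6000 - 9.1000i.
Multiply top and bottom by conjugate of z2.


Conjugate of z2 = 8.6000 + 9.1000i
Numerator: (-5.7000 + 4.6000i)(8.6000 + 9.1000i) = -90.8800 - 12.3100i
Denominator: 8.6^2 + (-9.1)^2 = 156.77
Result = (-90.8800 - 12.3100i)/156.77

-0.5797 - 0.0785i


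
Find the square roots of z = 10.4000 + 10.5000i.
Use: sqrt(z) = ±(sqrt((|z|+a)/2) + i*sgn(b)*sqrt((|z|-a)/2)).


|z| = sqrt(108.16+110.25) = 14.7787
sqrt((|z|+a)/2) = sqrt((14.7787+10.4)/2) = sqrt(12.5894) = 3.5481
sqrt((|z|-a)/2) = sqrt((14.7787-10.4)/2) = sqrt(2.1894) = 1.4796

±(3.5481 + 1.4796i) i.e. 3.5481 + 1.4796i and -3.5481 - 1.4796i


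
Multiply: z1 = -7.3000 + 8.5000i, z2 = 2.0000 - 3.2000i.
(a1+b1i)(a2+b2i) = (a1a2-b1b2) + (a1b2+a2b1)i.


Real = -7.3*2 - 8.5*(-3.2) = -14.6 - (-27.2) = 12.6
Imag = -7.3*(-3.2) + 2*8.5 = 23.36 + 17 = 40.36

12.6000 + 40.3600i


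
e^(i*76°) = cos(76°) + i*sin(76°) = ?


cos(76°) = 0.2419
sin(76°) = 0.9703

e^(i*76°) = 0.2419 + 0.9703i


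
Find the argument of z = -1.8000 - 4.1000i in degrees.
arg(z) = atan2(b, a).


Re = -1.8, Im = -4.1
arg = atan2(-4.1, -1.8) = -113.7026 degrees

arg(z) = -113.7026 degrees


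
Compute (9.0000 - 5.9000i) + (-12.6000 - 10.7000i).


Real: 9 - 12.6 = -3.6
Imag: -5.9 - 10.7 = -16.6

-3.6000 - 16.6000i


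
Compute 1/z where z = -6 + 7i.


|z|^2 = 36+49 = 85
1/z = (-6 - 7i)/85

1/z = -0.0706 - 0.0824i


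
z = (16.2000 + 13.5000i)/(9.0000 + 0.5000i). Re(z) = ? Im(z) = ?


Multiply by conjugate: (16.2000 + 13.5000i)(9.0000 - 0.5000i) / (9^2 + 0.5^2)
Numerator real = 16.2*9 + 13.5*0.5 = 152.55
Numerator imag = 13.5*9 - 16.2*0.5 = 113.4
Denominator = 81.25
Re(z) = 152.55/81.25 = 1.8775
Im(z) = 113.4/81.25 = 1.3957

Re(z) = 1.8775, Im(z) = 1.3957


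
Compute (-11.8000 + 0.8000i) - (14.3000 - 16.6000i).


Real: -11.8 - 14.3 = -26.1
Imag: 0.8 + 16.6 = 17.4

-26.1000 + 17.4000i


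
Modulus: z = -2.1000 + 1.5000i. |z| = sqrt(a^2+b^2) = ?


|z| = sqrt((-2.1)^2 + 1.5^2) = sqrt(4.41 + 2.25) = sqrt(6.66) = 2.5807

|z| = 2.5807


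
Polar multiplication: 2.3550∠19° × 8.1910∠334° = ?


r = 2.3550 * 8.1910 = 19.2898
theta = 19° + 334° = 353° = 353° (mod 360)

19.2898 cis(353°)


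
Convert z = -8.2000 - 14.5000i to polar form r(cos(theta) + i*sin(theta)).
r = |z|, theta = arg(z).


r = sqrt(67.24+210.25) = sqrt(277.49) = 16.6580
theta = atan2(-14.5, -8.2) = -119.4889 degrees

r = 16.6580, theta = -119.4889 degrees


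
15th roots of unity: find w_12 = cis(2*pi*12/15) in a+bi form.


Angle = 360*12/15 = 288°
a = cos(288°) = 0.3090
b = sin(288°) = -0.9511

0.3090 - 0.9511i


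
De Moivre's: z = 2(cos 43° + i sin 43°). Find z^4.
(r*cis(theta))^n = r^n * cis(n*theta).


r^4 = 2^4 = 16
n*theta = 4*43° = 172° = 172° (mod 360)
a = 16*cos(172°) = -15.8443
b = 16*sin(172°) = 2.2268

16 cis(172°) = -15.8443 + 2.2268i


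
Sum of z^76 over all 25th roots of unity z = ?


The roots are w_k = w^k with w = e^(2*pi*i/25), and (w^k)^76 = (w^76)^k.
So S = 1 + u + u^2 + ... + u^(24) with u = w^76.
76 = 3*25 + 1, so 76 is not a multiple of 25: u = (w^25)^3 * w^1 = w^1 ≠ 1 (w is a primitive 25th root), while u^25 = (w^25)^76 = 1.
Geometric series: S = (1 - u^25)/(1 - u) = (1 - 1)/(1 - u) = 0

S = 0


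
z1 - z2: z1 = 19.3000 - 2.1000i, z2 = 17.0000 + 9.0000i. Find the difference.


Real: 19.3 - 17 = 2.3
Imag: -2.1 - 9 = -11.1

2.3000 - 11.1000i


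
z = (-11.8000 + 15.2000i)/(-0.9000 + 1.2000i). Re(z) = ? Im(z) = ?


Multiply by conjugate: (-11.8000 + 15.2000i)(-0.9000 - 1.2000i) / ((-0.9)^2 + 1.2^2)
Numerator real = -11.8*(-0.9) + 15.2*1.2 = 28.86
Numerator imag = 15.2*(-0.9) - (-11.8)*1.2 = 0.48
Denominator = 2.25
Re(z) = 28.86/2.25 = 12.8267
Im(z) = 0.48/2.25 = 0.2133

Re(z) = 12.8267, Im(z) = 0.2133


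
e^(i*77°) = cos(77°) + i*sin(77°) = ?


cos(77°) = 0.2250
sin(77°) = 0.9744

e^(i*77°) = 0.2250 + 0.9744i


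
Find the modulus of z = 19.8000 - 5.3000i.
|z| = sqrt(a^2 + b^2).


|z| = sqrt(19.8^2 + (-5.3)^2) = sqrt(392.04 + 28.09) = sqrt(420.13) = 20.4971

|z| = 20.4971


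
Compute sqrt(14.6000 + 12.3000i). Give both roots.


|z| = sqrt(213.16+151.29) = 19.0906
sqrt((|z|+a)/2) = sqrt((19.0906+14.6)/2) = sqrt(16.8453) = 4.1043
sqrt((|z|-a)/2) = sqrt((19.0906-14.6)/2) = sqrt(2.2453) = 1.4984

±(4.1043 + 1.4984i) i.e. 4.1043 + 1.4984i and -4.1043 - 1.4984i


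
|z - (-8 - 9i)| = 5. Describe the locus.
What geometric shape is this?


|z - z0| = r is a circle with center z0 and radius r.
Center = (-8, -9), radius = 5

Circle with center (-8, -9) and radius 5


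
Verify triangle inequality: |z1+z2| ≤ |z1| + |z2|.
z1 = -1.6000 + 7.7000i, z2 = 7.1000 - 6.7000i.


|z1| = sqrt((-1.6)^2 + 7.7^2) = sqrt(61.85) = 7.8645
|z2| = sqrt(7.1^2 + (-6.7)^2) = sqrt(95.3) = 9.7622
z1+z2 = 5.5000 + i
|z1+z2| = sqrt(31.25) = 5.5902
|z1|+|z2| = 7.8645 + 9.7622 = 17.6267

|z1+z2| = 5.5902 ≤ |z1|+|z2| = 17.6267 (verified)


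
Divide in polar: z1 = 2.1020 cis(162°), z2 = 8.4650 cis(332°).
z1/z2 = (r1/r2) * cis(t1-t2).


r = 2.1020 / 8.4650 = 0.2483
theta = 162° - 332° = -170° = 190° (mod 360)

0.2483 cis(190°)


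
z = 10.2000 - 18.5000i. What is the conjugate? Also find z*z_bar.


z_bar = 10.2000 + 18.5000i
z*z_bar = 10.2^2 + (-18.5)^2 = 104.04 + 342.25 = 446.29

z_bar = 10.2000 + 18.5000i, z*z_bar = 446.29


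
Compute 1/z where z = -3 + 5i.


|z|^2 = 9+25 = 34
1/z = (-3 - 5i)/34

1/z = -0.0882 - 0.1471i


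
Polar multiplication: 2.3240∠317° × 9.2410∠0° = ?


r = 2.3240 * 9.2410 = 21.4761
theta = 317° + 0° = 317° = 317° (mod 360)

21.4761 cis(317°)


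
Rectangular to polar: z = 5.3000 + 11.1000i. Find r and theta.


r = sqrt(28.09+123.21) = sqrt(151.3) = 12.3004
theta = atan2(11.1, 5.3) = 64.4766 degrees

r = 12.3004, theta = 64.4766 degrees


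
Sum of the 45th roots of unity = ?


The sum of all 45th roots of unity is 0.
Geometric series: (1 - w^45)/(1 - w) = (1-1)/(1-w) = 0 since w^45 = 1, w ≠ 1.
Alternatively: coefficient of z^44 in z^45 - 1 is 0.

0


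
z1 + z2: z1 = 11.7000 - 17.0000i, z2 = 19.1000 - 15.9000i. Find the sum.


Real: 11.7 + 19.1 = 30.8
Imag: -17 - 15.9 = -32.9

30.8000 - 32.9000i


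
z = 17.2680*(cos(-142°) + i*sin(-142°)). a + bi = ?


a = 17.2680*cos(-142°) = 17.2680*(-0.78801) = -13.6074
b = 17.2680*sin(-142°) = 17.2680*(-0.61566) = -10.6312

-13.6074 - 10.6312i


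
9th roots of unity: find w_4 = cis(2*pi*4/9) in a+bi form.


Angle = 360*4/9 = 160°
a = cos(160°) = -0.9397
b = sin(160°) = 0.3420

-0.9397 + 0.3420i


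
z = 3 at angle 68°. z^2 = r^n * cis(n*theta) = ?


r^2 = 3^2 = 9
n*theta = 2*68° = 136° = 136° (mod 360)
a = 9*cos(136°) = -6.4741
b = 9*sin(136°) = 6.2519

9 cis(136°) = -6.4741 + 6.2519i


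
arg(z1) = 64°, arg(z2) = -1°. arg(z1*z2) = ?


arg(z1*z2) = 64° - 1° = 63°
Normalized to (-180°, 180°]: 63°

63°


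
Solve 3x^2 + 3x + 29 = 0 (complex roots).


disc = 3^2 - 4*3*29 = 9 - 348 = -339
sqrt(|disc|) = sqrt(339) = 18.4120
Real part = -3/(2*3) = -0.5000
Imag part = 18.4120/(2*3) = 3.0687

-0.5000 ± 3.0687i


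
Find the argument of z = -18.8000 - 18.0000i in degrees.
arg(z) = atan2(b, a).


Re = -18.8, Im = -18
arg = atan2(-18, -18.8) = -136.2454 degrees

arg(z) = -136.2454 degrees


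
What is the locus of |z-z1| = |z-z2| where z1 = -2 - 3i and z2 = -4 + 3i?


Equal distances means the locus is the perpendicular bisector of z1 and z2.
Midpoint = ((-2+(-4))/2, (-3+3)/2) = (-3.0000, 0)

Perpendicular bisector through (-3.0000, 0)


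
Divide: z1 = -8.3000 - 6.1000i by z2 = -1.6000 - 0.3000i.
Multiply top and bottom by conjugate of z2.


Conjugate of z2 = -1.6000 + 0.3000i
Numerator: (-8.3000 - 6.1000i)(-1.6000 + 0.3000i) = 15.1100 + 7.2700i
Denominator: (-1.6)^2 + (-0.3)^2 = 2.65
Result = (15.1100 + 7.2700i)/2.65

5.7019 + 2.7434i


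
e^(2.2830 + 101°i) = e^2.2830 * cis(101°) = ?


e^2.2830 = 9.8061
cos(101°) = -0.19081
sin(101°) = 0.981627
Real = 9.8061*(-0.19081) = -1.8711
Imag = 9.8061*0.981627 = 9.6259

-1.8711 + 9.6259i


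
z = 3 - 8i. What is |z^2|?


|z| = sqrt(9+64) = sqrt(73) = 8.5440
|z^2| = |z|^2 = (sqrt(73))^2 = 73

|z^2| = 73


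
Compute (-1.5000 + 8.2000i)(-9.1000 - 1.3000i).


Real = -1.5*(-9.1) - 8.2*(-1.3) = 13.65 - (-10.66) = 24.31
Imag = -1.5*(-1.3) - (9.1)*8.2 = 1.95 - (74.62) = -72.67

24.3100 - 72.6700i


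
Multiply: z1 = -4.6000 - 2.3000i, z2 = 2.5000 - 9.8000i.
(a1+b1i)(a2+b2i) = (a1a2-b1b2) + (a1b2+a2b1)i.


Real = -4.6*2.5 - (-2.3)*(-9.8) = -11.5 - 22.54 = -34.04
Imag = -4.6*(-9.8) + 2.5*(-2.3) = 45.08 - (5.75) = 39.33

-34.0400 + 39.3300i


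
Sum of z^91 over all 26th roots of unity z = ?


The roots are w_k = w^k with w = e^(2*pi*i/26), and (w^k)^91 = (w^91)^k.
So S = 1 + u + u^2 + ... + u^(25) with u = w^91.
91 = 3*26 + 13, so 91 is not a multiple of 26: u = (w^26)^3 * w^13 = w^13 ≠ 1 (w is a primitive 26th root), while u^26 = (w^26)^91 = 1.
Geometric series: S = (1 - u^26)/(1 - u) = (1 - 1)/(1 - u) = 0

S = 0


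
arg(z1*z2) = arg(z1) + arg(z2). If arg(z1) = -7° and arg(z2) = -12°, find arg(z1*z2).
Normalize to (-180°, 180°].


arg(z1*z2) = -7° - 12° = -19°
Normalized to (-180°, 180°]: -19°

-19°


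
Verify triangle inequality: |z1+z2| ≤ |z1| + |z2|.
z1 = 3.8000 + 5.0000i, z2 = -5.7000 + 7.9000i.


|z1| = sqrt(3.8^2 + 5^2) = sqrt(39.44) = 6.2801
|z2| = sqrt((-5.7)^2 + 7.9^2) = sqrt(94.9) = 9.7417
z1+z2 = -1.9000 + 12.9000i
|z1+z2| = sqrt(170.02) = 13.0392
|z1|+|z2| = 6.2801 + 9.7417 = 16.0218

|z1+z2| = 13.0392 ≤ |z1|+|z2| = 16.0218 (verified)


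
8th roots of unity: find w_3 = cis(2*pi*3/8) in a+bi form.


Angle = 360*3/8 = 135°
a = cos(135°) = -0.7071
b = sin(135°) = 0.7071

-0.7071 + 0.7071i


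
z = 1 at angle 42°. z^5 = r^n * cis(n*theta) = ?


r^5 = 1^5 = 1
n*theta = 5*42° = 210° = 210° (mod 360)
a = 1*cos(210°) = -0.8660
b = 1*sin(210°) = -0.5000

1 cis(210°) = -0.8660 - 0.5000i


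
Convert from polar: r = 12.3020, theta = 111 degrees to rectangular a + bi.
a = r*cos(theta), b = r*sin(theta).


a = 12.3020*cos(111°) = 12.3020*(-0.358368) = -4.4086
b = 12.3020*sin(111°) = 12.3020*0.93358 = 11.4849

-4.4086 + 11.4849i


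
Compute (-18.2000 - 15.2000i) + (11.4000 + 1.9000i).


Real: -18.2 + 11.4 = -6.8
Imag: -15.2 + 1.9 = -13.3

-6.8000 - 13.3000i


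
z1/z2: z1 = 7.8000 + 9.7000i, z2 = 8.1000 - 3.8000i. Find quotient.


Conjugate of z2 = 8.1000 + 3.8000i
Numerator: (7.8000 + 9.7000i)(8.1000 + 3.8000i) = 26.3200 + 108.2100i
Denominator: 8.1^2 + (-3.8)^2 = 80.05
Result = (26.3200 + 108.2100i)/80.05

0.3288 + 1.3518i


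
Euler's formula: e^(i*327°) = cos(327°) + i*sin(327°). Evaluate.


cos(327°) = 0.8387
sin(327°) = -0.5446

e^(i*327°) = 0.8387 - 0.5446i


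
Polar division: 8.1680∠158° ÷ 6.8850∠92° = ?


r = 8.1680 / 6.8850 = 1.1863
theta = 158° - 92° = 66° = 66° (mod 360)

1.1863 cis(66°)


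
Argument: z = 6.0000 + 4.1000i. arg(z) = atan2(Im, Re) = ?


Re = 6, Im = 4.1
arg = atan2(4.1, 6) = 34.3461 degrees

arg(z) = 34.3461 degrees


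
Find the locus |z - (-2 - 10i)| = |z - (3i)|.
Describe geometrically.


Equal distances means the locus is the perpendicular bisector of z1 and z2.
Midpoint = ((-2+0)/2, (-10+3)/2) = (-1.0000, -3.5000)

Perpendicular bisector through (-1.0000, -3.5000)


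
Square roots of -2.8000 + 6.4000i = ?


|z| = sqrt(7.84+40.96) = 6.9857
sqrt((|z|+a)/2) = sqrt((6.9857+(-2.8))/2) = sqrt(2.0928) = 1.4467
sqrt((|z|-a)/2) = sqrt((6.9857-(-2.8))/2) = sqrt(4.8928) = 2.2120

±(1.4467 + 2.2120i) i.e. 1.4467 + 2.2120i and -1.4467 - 2.2120i


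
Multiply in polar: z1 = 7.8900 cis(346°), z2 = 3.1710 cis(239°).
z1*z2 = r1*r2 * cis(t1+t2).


r = 7.8900 * 3.1710 = 25.0192
theta = 346° + 239° = 585° = 225° (mod 360)

25.0192 cis(225°)


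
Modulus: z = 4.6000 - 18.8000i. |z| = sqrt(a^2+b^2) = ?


|z| = sqrt(4.6^2 + (-18.8)^2) = sqrt(21.16 + 353.44) = sqrt(374.6) = 19.3546

|z| = 19.3546


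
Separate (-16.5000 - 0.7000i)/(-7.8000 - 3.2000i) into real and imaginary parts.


Multiply by conjugate: (-16.5000 - 0.7000i)(-7.8000 + 3.2000i) / ((-7.8)^2 + (-3.2)^2)
Numerator real = -16.5*(-7.8) - (0.7)*(-3.2) = 130.94
Numerator imag = -0.7*(-7.8) - (-16.5)*(-3.2) = -47.34
Denominator = 71.08
Re(z) = 130.94/71.08 = 1.8421
Im(z) = -47.34/71.08 = -0.6660

Re(z) = 1.8421, Im(z) = -0.6660


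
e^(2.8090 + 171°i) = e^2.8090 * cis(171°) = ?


e^2.8090 = 16.5933
cos(171°) = -0.98769
sin(171°) = 0.156434
Real = 16.5933*(-0.98769) = -16.3890
Imag = 16.5933*0.156434 = 2.5958

-16.3890 + 2.5958i


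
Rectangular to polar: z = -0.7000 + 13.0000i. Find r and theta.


r = sqrt(0.49+169) = sqrt(169.49) = 13.0188
theta = atan2(13, -0.7) = 93.0822 degrees

r = 13.0188, theta = 93.0822 degrees


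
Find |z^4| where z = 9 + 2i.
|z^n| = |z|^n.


|z| = sqrt(81+4) = sqrt(85) = 9.2195
|z^4| = |z|^4 = (sqrt(85))^4 = 85^2 = 7225

|z^4| = 7225


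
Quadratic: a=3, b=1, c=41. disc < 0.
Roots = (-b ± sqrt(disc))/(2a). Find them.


disc = 1^2 - 4*3*41 = 1 - 492 = -491
sqrt(|disc|) = sqrt(491) = 22.1585
Real part = -1/(2*3) = -0.1667
Imag part = 22.1585/(2*3) = 3.6931

-0.1667 ± 3.6931i


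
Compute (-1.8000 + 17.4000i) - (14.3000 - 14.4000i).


Real: -1.8 - 14.3 = -16.1
Imag: 17.4 + 14.4 = 31.8

-16.1000 + 31.8000i


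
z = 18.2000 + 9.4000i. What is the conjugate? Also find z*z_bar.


z_bar = 18.2000 - 9.4000i
z*z_bar = 18.2^2 + 9.4^2 = 331.24 + 88.36 = 419.6

z_bar = 18.2000 - 9.4000i, z*z_bar = 419.6


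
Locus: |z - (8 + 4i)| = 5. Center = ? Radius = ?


|z - z0| = r is a circle with center z0 and radius r.
Center = (8, 4), radius = 5

Circle with center (8, 4) and radius 5


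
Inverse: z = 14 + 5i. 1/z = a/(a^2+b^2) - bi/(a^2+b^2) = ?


|z|^2 = 196+25 = 221
1/z = (14 - 5i)/221

1/z = 0.0633 - 0.0226i


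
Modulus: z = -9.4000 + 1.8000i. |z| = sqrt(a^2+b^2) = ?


|z| = sqrt((-9.4)^2 + 1.8^2) = sqrt(88.36 + 3.24) = sqrt(91.6) = 9.5708

|z| = 9.5708


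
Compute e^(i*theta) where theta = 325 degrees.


cos(325°) = 0.8192
sin(325°) = -0.5736

e^(i*325°) = 0.8192 - 0.5736i


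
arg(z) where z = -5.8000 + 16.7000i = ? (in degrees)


Re = -5.8, Im = 16.7
arg = atan2(16.7, -5.8) = 109.1524 degrees

arg(z) = 109.1524 degrees


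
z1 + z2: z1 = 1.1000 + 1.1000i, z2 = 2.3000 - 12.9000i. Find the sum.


Real: 1.1 + 2.3 = 3.4
Imag: 1.1 - 12.9 = -11.8

3.4000 - 11.8000i


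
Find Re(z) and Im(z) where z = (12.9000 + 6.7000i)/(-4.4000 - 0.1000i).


Multiply by conjugate: (12.9000 + 6.7000i)(-4.4000 + 0.1000i) / ((-4.4)^2 + (-0.1)^2)
Numerator real = 12.9*(-4.4) + 6.7*(-0.1) = -57.43
Numerator imag = 6.7*(-4.4) - 12.9*(-0.1) = -28.19
Denominator = 19.37
Re(z) = -57.43/19.37 = -2.9649
Im(z) = -28.19/19.37 = -1.4553

Re(z) = -2.9649, Im(z) = -1.4553


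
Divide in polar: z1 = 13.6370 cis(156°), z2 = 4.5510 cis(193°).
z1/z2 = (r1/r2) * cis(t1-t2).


r = 13.6370 / 4.5510 = 2.9965
theta = 156° - 193° = -37° = 323° (mod 360)

2.9965 cis(323°)


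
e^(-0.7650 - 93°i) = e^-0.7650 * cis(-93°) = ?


e^-0.7650 = 0.4653
cos(-93°) = -0.05234
sin(-93°) = -0.99863
Real = 0.4653*(-0.05234) = -0.0244
Imag = 0.4653*(-0.99863) = -0.4647

-0.0244 - 0.4647i


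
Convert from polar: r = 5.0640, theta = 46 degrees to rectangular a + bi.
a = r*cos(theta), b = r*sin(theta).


a = 5.0640*cos(46°) = 5.0640*0.694658 = 3.5177
b = 5.0640*sin(46°) = 5.0640*0.71934 = 3.6427

3.5177 + 3.6427i


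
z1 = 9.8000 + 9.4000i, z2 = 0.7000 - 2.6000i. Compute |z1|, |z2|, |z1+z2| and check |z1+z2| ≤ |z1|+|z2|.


|z1| = sqrt(9.8^2 + 9.4^2) = sqrt(184.4) = 13.5794
|z2| = sqrt(0.7^2 + (-2.6)^2) = sqrt(7.25) = 2.6926
z1+z2 = 10.5000 + 6.8000i
|z1+z2| = sqrt(156.49) = 12.5096
|z1|+|z2| = 13.5794 + 2.6926 = 16.2720

|z1+z2| = 12.5096 ≤ |z1|+|z2| = 16.2720 (verified)


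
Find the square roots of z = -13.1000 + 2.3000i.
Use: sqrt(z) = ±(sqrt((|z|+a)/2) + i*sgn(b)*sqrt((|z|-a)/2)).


|z| = sqrt(171.61+5.29) = 13.3004
sqrt((|z|+a)/2) = sqrt((13.3004+(-13.1))/2) = sqrt(0.1002) = 0.3165
sqrt((|z|-a)/2) = sqrt((13.3004-(-13.1))/2) = sqrt(13.2002) = 3.6332

±(0.3165 + 3.6332i) i.e. 0.3165 + 3.6332i and -0.3165 - 3.6332i


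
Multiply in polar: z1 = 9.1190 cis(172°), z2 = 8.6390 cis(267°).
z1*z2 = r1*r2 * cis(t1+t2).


r = 9.1190 * 8.6390 = 78.7790
theta = 172° + 267° = 439° = 79° (mod 360)

78.7790 cis(79°)


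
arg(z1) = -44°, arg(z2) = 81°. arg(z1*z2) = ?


arg(z1*z2) = -44° + 81° = 37°
Normalized to (-180°, 180°]: 37°

37°


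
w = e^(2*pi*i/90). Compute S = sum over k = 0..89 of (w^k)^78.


The roots are w_k = w^k with w = e^(2*pi*i/90), and (w^k)^78 = (w^78)^k.
So S = 1 + u + u^2 + ... + u^(89) with u = w^78.
78 = 0*90 + 78, so 78 is not a multiple of 90: u = w^78 ≠ 1 (w is a primitive 90th root), while u^90 = (w^90)^78 = 1.
Geometric series: S = (1 - u^90)/(1 - u) = (1 - 1)/(1 - u) = 0

S = 0


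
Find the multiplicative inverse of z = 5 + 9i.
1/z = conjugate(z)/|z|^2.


|z|^2 = 25+81 = 106
1/z = (5 - 9i)/106

1/z = 0.0472 - 0.0849i


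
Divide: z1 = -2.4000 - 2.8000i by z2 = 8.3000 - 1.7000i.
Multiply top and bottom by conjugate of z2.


Conjugate of z2 = 8.3000 + 1.7000i
Numerator: (-2.4000 - 2.8000i)(8.3000 + 1.7000i) = -15.1600 - 27.3200i
Denominator: 8.3^2 + (-1.7)^2 = 71.78
Result = (-15.1600 - 27.3200i)/71.78

-0.2112 - 0.3806i
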